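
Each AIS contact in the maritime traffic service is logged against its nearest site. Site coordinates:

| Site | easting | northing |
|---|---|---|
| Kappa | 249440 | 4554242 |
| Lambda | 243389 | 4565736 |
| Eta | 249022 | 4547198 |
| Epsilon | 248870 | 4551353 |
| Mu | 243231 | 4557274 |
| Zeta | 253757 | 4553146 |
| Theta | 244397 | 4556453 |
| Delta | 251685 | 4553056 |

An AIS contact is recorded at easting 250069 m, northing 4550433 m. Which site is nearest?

Squared distances to each site:
Kappa: 14904122.000; Lambda: 278804209.000; Eta: 11561434.000; Epsilon: 2284001.000; Mu: 93557525.000; Zeta: 20961713.000; Theta: 68411984.000; Delta: 9491585.000.
Minimum at Epsilon.

Epsilon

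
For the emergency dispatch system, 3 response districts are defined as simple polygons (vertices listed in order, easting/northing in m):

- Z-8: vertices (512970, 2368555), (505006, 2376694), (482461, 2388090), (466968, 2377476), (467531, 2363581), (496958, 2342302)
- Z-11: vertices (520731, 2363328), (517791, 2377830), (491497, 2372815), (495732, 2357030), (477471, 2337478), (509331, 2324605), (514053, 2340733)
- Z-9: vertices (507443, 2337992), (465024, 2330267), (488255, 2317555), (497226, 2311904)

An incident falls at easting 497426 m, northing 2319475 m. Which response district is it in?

Cast a ray rightward from (497426, 2319475). For each polygon, the edges (by vertex number in listed order) whose endpoints lie on opposite sides of northing = 2319475, where each meets that height, and whether that is right or left of the point:
Z-8: no edge straddles that height → 0 crossings.
Z-11: no edge straddles that height → 0 crossings.
Z-9: 2–3 at easting≈484746.2 (left), 4–1 at easting≈500191.1 (right) → 1 crossing.
Only Z-9 has an odd count, so the point is inside Z-9.

Z-9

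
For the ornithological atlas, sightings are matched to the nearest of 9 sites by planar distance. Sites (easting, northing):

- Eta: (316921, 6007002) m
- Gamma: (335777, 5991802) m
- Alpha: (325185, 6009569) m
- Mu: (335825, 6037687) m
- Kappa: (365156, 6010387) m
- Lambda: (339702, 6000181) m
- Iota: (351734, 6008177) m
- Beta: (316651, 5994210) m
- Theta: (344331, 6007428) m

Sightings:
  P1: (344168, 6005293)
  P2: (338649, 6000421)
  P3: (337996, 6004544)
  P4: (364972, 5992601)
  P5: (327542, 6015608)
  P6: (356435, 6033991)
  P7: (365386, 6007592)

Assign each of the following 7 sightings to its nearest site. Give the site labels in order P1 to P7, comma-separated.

Theta, Lambda, Lambda, Kappa, Alpha, Mu, Kappa

P1 → Theta (d²=4584794.00)
P2 → Lambda (d²=1166409.00)
P3 → Lambda (d²=21946205.00)
P4 → Kappa (d²=316375652.00)
P5 → Alpha (d²=42024970.00)
P6 → Mu (d²=438432516.00)
P7 → Kappa (d²=7864925.00)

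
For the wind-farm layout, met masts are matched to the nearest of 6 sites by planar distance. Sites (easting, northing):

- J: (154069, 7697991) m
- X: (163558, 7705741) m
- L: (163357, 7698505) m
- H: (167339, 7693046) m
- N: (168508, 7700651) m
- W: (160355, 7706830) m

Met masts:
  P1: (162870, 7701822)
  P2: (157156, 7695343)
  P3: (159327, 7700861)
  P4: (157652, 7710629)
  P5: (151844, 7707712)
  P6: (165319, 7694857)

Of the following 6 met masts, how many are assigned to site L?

2

P1 → L
P2 → J
P3 → L
P4 → W
P5 → W
P6 → H
2 of the 6 go to L.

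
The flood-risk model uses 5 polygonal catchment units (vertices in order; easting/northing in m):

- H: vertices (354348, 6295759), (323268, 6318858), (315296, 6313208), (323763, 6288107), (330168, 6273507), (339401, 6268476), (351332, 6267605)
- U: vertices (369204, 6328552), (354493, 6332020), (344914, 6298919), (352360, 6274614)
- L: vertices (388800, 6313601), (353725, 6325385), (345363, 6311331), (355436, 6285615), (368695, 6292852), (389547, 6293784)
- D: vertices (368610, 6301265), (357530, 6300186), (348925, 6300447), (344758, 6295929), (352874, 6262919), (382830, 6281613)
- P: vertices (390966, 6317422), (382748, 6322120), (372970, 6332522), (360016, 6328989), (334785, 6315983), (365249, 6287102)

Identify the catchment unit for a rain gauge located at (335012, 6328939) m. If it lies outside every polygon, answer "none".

none

Cast a ray rightward from (335012, 6328939). For each polygon, the edges (by vertex number in listed order) whose endpoints lie on opposite sides of northing = 6328939, where each meets that height, and whether that is right or left of the point:
H: no edge straddles that height → 0 crossings.
U: 1–2 at easting≈367562.4 (right), 2–3 at easting≈353601.4 (right) → 2 crossings.
L: no edge straddles that height → 0 crossings.
D: no edge straddles that height → 0 crossings.
P: 2–3 at easting≈376338.1 (right), 4–5 at easting≈359919.0 (right) → 2 crossings.
All counts are even, so the point lies outside every listed polygon.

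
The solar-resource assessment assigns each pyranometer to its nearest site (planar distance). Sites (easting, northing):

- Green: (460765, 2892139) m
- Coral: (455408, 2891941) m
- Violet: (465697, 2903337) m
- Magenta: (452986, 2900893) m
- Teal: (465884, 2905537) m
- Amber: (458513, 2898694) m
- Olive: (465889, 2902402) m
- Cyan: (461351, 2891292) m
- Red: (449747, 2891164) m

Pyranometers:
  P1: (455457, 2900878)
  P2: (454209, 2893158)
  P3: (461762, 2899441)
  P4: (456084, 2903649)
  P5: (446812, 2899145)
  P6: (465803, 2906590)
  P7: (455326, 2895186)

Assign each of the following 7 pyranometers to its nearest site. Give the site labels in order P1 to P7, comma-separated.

P1 → Magenta (d²=6106066.00)
P2 → Coral (d²=2918690.00)
P3 → Amber (d²=11114010.00)
P4 → Magenta (d²=17193140.00)
P5 → Magenta (d²=41173780.00)
P6 → Teal (d²=1115370.00)
P7 → Coral (d²=10536749.00)

Magenta, Coral, Amber, Magenta, Magenta, Teal, Coral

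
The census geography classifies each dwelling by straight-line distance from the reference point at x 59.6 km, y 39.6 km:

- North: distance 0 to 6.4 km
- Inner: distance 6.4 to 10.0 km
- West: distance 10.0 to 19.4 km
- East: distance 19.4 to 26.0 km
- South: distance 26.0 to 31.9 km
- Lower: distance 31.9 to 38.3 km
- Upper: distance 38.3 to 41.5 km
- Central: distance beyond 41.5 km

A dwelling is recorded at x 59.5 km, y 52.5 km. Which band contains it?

Distance = √((59.5−59.6)² + (52.5−39.6)²) = √(0.010 + 166.410) = 12.900 km.
10.0 ≤ 12.900 < 19.4 → West.

West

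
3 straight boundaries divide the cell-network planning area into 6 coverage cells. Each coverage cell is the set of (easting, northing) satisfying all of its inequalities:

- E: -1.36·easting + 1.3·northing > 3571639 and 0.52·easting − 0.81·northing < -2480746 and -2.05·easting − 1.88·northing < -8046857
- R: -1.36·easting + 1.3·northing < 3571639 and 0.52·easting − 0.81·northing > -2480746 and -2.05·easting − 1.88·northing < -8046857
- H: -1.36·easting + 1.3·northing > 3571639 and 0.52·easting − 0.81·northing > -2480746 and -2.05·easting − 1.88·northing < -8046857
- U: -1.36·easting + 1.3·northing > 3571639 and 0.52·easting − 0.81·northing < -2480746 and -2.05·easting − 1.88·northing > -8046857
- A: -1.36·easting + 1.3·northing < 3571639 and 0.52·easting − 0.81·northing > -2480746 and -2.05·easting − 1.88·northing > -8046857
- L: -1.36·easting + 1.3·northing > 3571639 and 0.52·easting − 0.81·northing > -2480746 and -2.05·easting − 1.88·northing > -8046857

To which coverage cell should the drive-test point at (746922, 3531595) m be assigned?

H

-1.36·746922 + 1.3·3531595 = 3575259.580, which is > 3571639
0.52·746922 − 0.81·3531595 = -2472192.510, which is > -2480746
-2.05·746922 − 1.88·3531595 = -8170588.700, which is < -8046857
This sign pattern matches H.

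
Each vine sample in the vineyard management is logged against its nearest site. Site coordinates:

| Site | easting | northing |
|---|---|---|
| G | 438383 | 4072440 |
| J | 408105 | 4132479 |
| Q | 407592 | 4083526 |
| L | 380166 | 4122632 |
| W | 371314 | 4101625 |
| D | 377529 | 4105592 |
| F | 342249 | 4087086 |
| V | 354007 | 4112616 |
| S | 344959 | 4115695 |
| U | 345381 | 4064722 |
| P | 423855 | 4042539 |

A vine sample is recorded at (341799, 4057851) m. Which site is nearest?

U

Squared distances to each site:
G: 9541307977.000; J: 9965824020.000; Q: 4987924474.000; L: 5668604650.000; W: 2787298301.000; D: 3555835981.000; F: 854887725.000; V: 3148240489.000; S: 3355913936.000; U: 60041365.000; P: 6967644480.000.
Minimum at U.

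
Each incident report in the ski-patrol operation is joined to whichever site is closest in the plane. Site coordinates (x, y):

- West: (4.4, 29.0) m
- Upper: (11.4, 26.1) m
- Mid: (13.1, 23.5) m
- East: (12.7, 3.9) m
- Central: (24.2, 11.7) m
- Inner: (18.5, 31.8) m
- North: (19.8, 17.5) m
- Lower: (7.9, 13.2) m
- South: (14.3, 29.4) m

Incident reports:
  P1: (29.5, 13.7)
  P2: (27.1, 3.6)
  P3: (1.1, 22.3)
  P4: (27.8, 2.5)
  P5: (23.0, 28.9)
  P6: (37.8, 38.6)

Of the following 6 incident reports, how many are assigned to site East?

P1 → Central
P2 → Central
P3 → West
P4 → Central
P5 → Inner
P6 → Inner
0 of the 6 go to East.

0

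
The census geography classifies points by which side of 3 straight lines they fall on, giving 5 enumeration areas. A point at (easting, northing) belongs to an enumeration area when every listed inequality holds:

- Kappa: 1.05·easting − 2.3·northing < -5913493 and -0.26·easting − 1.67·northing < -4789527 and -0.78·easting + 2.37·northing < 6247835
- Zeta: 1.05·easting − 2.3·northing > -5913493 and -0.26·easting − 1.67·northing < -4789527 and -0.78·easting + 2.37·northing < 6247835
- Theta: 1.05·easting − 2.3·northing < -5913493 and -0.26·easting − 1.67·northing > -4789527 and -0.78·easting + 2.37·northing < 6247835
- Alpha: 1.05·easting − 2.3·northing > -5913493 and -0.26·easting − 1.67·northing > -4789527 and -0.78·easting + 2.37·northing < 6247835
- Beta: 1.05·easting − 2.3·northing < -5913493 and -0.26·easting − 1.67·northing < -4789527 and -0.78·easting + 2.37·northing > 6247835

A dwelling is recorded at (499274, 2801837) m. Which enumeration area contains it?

1.05·499274 − 2.3·2801837 = -5919987.400, which is < -5913493
-0.26·499274 − 1.67·2801837 = -4808879.030, which is < -4789527
-0.78·499274 + 2.37·2801837 = 6250919.970, which is > 6247835
This sign pattern matches Beta.

Beta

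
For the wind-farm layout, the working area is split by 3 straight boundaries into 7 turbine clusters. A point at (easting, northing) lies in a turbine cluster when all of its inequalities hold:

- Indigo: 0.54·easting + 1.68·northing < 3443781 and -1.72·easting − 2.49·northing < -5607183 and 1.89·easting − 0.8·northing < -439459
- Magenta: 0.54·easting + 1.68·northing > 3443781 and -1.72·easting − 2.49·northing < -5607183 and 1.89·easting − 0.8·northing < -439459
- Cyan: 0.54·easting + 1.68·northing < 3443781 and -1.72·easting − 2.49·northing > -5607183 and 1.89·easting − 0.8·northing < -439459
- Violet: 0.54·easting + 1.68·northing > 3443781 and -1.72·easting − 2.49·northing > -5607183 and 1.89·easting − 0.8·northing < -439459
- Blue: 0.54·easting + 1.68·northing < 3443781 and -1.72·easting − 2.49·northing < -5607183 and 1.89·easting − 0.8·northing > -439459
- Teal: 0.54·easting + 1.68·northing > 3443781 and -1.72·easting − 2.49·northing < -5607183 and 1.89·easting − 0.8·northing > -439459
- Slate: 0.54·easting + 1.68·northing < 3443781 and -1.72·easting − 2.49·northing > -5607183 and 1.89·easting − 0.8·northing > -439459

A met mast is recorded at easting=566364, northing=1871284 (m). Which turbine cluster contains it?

0.54·566364 + 1.68·1871284 = 3449593.680, which is > 3443781
-1.72·566364 − 2.49·1871284 = -5633643.240, which is < -5607183
1.89·566364 − 0.8·1871284 = -426599.240, which is > -439459
This sign pattern matches Teal.

Teal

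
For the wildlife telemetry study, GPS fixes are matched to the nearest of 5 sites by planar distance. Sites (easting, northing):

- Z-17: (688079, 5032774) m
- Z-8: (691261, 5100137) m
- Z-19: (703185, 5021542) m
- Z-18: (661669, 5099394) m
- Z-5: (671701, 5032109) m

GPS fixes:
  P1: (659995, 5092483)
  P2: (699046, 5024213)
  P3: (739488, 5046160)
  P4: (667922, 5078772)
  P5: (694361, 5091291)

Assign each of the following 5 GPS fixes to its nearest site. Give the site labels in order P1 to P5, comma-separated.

Z-18, Z-19, Z-19, Z-18, Z-8

P1 → Z-18 (d²=50564197.00)
P2 → Z-19 (d²=24265562.00)
P3 → Z-19 (d²=1923953733.00)
P4 → Z-18 (d²=464366893.00)
P5 → Z-8 (d²=87861716.00)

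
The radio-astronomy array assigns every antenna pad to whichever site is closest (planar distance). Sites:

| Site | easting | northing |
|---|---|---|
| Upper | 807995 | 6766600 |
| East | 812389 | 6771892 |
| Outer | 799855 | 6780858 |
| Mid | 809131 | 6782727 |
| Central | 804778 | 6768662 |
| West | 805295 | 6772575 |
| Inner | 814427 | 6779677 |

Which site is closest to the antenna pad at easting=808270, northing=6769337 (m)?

Upper

Squared distances to each site:
Upper: 7566794.000; East: 23494186.000; Outer: 203545666.000; Mid: 180033421.000; Central: 12649689.000; West: 19335269.000; Inner: 144824249.000.
Minimum at Upper.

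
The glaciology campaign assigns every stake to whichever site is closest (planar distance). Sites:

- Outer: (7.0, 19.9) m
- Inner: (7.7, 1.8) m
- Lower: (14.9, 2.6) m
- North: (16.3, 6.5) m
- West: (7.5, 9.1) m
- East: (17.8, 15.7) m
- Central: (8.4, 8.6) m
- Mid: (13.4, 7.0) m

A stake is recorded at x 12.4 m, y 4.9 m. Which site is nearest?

Squared distances to each site:
Outer: 254.160; Inner: 31.700; Lower: 11.540; North: 17.770; West: 41.650; East: 145.800; Central: 29.690; Mid: 5.410.
Minimum at Mid.

Mid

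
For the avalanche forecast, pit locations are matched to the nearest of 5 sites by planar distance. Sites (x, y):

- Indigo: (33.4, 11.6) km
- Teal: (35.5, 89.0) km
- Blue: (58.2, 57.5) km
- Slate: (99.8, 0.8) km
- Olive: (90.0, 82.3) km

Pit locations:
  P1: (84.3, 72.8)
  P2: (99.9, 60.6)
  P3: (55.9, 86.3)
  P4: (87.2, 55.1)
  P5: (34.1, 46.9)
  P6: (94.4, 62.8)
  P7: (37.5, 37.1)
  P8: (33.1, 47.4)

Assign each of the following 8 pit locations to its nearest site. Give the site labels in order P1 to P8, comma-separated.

Olive, Olive, Teal, Olive, Blue, Olive, Indigo, Blue

P1 → Olive (d²=122.74)
P2 → Olive (d²=568.90)
P3 → Teal (d²=423.45)
P4 → Olive (d²=747.68)
P5 → Blue (d²=693.17)
P6 → Olive (d²=399.61)
P7 → Indigo (d²=667.06)
P8 → Blue (d²=732.02)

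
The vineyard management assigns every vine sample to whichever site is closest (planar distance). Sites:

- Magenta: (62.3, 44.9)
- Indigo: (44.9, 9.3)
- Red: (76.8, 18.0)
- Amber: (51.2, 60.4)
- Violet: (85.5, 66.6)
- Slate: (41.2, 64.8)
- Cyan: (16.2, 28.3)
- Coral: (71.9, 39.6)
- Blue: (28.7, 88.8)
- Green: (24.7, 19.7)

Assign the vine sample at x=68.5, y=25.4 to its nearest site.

Squared distances to each site:
Magenta: 418.690; Indigo: 816.170; Red: 123.650; Amber: 1524.290; Violet: 1986.440; Slate: 2297.650; Cyan: 2743.700; Coral: 213.200; Blue: 5603.600; Green: 1950.930.
Minimum at Red.

Red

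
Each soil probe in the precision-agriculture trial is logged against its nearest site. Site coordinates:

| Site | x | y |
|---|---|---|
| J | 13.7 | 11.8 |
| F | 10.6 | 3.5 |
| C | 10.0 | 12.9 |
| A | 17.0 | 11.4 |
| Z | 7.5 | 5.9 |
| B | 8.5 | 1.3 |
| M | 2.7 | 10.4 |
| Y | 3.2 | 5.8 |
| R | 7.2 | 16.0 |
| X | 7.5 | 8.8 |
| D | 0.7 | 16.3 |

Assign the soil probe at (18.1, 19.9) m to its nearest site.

A

Squared distances to each site:
J: 84.970; F: 325.210; C: 114.610; A: 73.460; Z: 308.360; B: 438.120; M: 327.410; Y: 420.820; R: 134.020; X: 235.570; D: 315.720.
Minimum at A.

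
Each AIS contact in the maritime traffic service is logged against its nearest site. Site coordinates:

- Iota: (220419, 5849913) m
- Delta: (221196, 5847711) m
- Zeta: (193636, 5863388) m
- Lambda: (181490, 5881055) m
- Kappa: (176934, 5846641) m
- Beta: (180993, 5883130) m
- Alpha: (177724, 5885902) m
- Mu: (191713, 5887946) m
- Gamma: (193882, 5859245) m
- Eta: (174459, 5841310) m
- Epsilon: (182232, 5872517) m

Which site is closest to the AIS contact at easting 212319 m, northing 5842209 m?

Squared distances to each site:
Iota: 124961616.000; Delta: 109073133.000; Zeta: 797604530.000; Lambda: 2459438957.000; Kappa: 1271740849.000; Beta: 2655846517.000; Alpha: 3105892274.000; Mu: 2516480405.000; Gamma: 630148265.000; Eta: 1434187801.000; Epsilon: 1823802433.000.
Minimum at Delta.

Delta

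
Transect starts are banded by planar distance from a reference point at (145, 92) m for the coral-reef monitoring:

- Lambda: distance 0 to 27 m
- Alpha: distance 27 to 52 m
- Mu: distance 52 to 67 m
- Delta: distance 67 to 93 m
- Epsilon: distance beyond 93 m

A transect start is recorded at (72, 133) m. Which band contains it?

Delta

Distance = √((72−145)² + (133−92)²) = √(5329.000 + 1681.000) = 83.726 m.
67 ≤ 83.726 < 93 → Delta.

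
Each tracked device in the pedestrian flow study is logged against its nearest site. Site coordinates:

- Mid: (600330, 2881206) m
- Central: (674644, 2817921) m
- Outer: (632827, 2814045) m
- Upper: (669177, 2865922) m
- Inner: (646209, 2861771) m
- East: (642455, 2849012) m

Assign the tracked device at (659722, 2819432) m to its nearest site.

Central

Squared distances to each site:
Mid: 7343436740.000; Central: 224949205.000; Outer: 752360794.000; Upper: 2250717125.000; Inner: 1975192090.000; East: 1173125689.000.
Minimum at Central.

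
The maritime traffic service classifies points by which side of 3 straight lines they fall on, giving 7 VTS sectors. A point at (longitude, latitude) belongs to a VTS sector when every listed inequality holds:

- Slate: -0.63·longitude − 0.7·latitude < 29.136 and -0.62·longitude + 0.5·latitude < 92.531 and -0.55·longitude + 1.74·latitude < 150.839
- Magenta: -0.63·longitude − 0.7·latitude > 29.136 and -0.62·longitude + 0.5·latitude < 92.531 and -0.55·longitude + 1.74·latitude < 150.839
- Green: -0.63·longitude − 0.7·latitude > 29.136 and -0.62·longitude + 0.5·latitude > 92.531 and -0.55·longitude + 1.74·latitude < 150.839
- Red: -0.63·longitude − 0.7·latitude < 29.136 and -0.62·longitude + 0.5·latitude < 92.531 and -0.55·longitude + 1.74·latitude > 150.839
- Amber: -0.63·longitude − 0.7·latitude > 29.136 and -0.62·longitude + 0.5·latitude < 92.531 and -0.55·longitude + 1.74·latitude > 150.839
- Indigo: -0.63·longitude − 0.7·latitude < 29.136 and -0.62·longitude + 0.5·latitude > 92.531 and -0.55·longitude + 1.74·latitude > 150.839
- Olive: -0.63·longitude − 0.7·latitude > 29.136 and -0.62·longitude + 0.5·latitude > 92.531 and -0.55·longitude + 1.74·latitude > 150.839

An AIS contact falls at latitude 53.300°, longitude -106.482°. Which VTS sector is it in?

-0.63·-106.482 − 0.7·53.300 = 29.774, which is > 29.136
-0.62·-106.482 + 0.5·53.300 = 92.669, which is > 92.531
-0.55·-106.482 + 1.74·53.300 = 151.307, which is > 150.839
This sign pattern matches Olive.

Olive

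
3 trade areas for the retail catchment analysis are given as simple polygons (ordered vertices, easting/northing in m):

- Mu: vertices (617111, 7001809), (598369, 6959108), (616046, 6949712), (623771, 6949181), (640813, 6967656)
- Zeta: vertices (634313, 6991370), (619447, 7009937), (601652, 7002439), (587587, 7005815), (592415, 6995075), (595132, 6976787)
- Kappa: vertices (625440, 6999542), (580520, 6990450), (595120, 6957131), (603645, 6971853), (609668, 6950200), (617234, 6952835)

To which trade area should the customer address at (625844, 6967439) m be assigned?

Cast a ray rightward from (625844, 6967439). For each polygon, the edges (by vertex number in listed order) whose endpoints lie on opposite sides of northing = 6967439, where each meets that height, and whether that is right or left of the point:
Mu: 1–2 at easting≈602025.6 (left), 4–5 at easting≈640612.8 (right) → 1 crossing.
Zeta: no edge straddles that height → 0 crossings.
Kappa: 2–3 at easting≈590603.2 (left), 3–4 at easting≈601089.0 (left), 4–5 at easting≈604872.8 (left), 6–1 at easting≈619799.8 (left) → 0 crossings.
Only Mu has an odd count, so the point is inside Mu.

Mu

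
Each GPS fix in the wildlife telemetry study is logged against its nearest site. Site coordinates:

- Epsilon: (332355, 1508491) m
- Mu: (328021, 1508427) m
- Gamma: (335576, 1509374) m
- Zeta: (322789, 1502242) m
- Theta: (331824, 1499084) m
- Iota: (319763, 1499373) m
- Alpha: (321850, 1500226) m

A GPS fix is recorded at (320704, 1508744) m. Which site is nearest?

Squared distances to each site:
Epsilon: 135809810.000; Mu: 53638978.000; Gamma: 221573284.000; Zeta: 46623229.000; Theta: 216970000.000; Iota: 88701122.000; Alpha: 73869640.000.
Minimum at Zeta.

Zeta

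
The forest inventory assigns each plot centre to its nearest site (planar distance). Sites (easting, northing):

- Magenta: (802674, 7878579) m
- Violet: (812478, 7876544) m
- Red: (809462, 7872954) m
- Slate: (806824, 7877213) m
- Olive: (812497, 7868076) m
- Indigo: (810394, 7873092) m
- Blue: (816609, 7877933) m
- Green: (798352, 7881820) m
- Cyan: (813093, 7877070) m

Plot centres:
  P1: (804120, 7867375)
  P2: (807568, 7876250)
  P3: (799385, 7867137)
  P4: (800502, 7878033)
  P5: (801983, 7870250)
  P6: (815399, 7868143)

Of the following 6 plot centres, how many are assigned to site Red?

3

P1 → Red
P2 → Slate
P3 → Red
P4 → Magenta
P5 → Red
P6 → Olive
3 of the 6 go to Red.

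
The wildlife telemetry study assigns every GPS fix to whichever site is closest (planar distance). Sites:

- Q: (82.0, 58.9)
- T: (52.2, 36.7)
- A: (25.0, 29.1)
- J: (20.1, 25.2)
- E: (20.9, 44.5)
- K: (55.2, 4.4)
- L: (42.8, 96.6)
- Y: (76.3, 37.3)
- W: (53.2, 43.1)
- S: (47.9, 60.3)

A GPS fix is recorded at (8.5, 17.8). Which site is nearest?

J

Squared distances to each site:
Q: 7091.460; T: 2266.900; A: 399.940; J: 189.320; E: 866.650; K: 2360.450; L: 7385.930; Y: 4977.090; W: 2638.180; S: 3358.610.
Minimum at J.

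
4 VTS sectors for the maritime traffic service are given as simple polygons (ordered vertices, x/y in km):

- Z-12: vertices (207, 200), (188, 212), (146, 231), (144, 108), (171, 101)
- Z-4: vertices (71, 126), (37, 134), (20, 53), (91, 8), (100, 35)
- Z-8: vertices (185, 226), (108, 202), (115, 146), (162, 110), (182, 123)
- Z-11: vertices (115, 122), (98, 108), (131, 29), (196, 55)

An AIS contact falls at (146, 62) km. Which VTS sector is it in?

Cast a ray rightward from (146, 62). For each polygon, the edges (by vertex number in listed order) whose endpoints lie on opposite sides of y = 62, where each meets that height, and whether that is right or left of the point:
Z-12: no edge straddles that height → 0 crossings.
Z-4: 2–3 at x≈21.9 (left), 5–1 at x≈91.4 (left) → 0 crossings.
Z-8: no edge straddles that height → 0 crossings.
Z-11: 2–3 at x≈117.2 (left), 4–1 at x≈187.5 (right) → 1 crossing.
Only Z-11 has an odd count, so the point is inside Z-11.

Z-11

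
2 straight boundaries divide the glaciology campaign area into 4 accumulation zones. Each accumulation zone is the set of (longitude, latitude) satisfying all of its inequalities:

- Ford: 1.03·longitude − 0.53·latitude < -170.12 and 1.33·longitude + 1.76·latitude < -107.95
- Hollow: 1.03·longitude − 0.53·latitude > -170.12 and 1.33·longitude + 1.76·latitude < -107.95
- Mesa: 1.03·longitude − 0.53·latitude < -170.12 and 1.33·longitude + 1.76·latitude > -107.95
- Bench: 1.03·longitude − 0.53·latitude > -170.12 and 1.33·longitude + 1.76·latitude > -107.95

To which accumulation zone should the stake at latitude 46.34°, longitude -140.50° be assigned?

Bench

1.03·-140.50 − 0.53·46.34 = -169.275, which is > -170.12
1.33·-140.50 + 1.76·46.34 = -105.307, which is > -107.95
This sign pattern matches Bench.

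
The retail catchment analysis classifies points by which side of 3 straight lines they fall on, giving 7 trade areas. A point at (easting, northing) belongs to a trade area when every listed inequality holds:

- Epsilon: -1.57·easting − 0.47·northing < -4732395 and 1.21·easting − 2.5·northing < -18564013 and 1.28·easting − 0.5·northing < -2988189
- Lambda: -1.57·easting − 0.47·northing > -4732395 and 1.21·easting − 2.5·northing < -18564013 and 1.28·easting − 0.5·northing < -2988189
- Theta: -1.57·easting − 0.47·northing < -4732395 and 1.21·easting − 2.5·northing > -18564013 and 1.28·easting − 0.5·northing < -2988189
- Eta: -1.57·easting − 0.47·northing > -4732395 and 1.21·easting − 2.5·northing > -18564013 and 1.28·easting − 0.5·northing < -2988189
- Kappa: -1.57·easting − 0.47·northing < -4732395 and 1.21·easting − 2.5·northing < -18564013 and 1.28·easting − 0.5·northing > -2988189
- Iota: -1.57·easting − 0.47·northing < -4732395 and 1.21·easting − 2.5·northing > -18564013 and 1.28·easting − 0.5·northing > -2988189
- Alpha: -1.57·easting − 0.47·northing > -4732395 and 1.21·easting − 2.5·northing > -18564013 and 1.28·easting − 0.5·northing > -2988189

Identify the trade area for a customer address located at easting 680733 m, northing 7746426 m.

-1.57·680733 − 0.47·7746426 = -4709571.030, which is > -4732395
1.21·680733 − 2.5·7746426 = -18542378.070, which is > -18564013
1.28·680733 − 0.5·7746426 = -3001874.760, which is < -2988189
This sign pattern matches Eta.

Eta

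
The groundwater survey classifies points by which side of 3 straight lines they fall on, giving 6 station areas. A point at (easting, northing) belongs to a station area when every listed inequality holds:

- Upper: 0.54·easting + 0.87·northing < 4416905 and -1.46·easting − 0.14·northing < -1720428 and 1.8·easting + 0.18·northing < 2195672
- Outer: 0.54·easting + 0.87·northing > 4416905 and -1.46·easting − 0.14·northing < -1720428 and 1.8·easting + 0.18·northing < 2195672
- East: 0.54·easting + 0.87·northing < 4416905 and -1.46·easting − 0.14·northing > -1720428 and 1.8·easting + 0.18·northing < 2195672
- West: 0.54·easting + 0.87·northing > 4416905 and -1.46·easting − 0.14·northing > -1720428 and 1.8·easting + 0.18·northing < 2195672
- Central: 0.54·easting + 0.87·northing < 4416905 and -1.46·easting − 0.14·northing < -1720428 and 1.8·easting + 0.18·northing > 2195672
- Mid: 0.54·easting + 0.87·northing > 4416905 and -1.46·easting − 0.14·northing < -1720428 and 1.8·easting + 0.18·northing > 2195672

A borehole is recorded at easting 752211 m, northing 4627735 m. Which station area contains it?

0.54·752211 + 0.87·4627735 = 4432323.390, which is > 4416905
-1.46·752211 − 0.14·4627735 = -1746110.960, which is < -1720428
1.8·752211 + 0.18·4627735 = 2186972.100, which is < 2195672
This sign pattern matches Outer.

Outer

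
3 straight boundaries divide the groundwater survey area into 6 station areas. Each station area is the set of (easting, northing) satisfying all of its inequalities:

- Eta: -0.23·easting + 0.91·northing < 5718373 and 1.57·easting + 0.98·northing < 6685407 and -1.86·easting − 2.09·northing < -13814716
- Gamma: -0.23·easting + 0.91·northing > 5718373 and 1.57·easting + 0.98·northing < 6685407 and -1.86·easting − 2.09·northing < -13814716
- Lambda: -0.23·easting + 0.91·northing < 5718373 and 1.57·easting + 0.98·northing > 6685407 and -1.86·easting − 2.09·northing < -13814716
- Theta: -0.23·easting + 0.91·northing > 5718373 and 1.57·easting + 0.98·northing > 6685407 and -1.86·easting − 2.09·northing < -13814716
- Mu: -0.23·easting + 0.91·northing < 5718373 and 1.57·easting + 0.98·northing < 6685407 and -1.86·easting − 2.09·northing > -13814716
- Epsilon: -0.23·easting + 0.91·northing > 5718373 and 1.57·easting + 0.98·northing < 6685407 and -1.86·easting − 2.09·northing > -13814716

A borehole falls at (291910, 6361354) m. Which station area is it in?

-0.23·291910 + 0.91·6361354 = 5721692.840, which is > 5718373
1.57·291910 + 0.98·6361354 = 6692425.620, which is > 6685407
-1.86·291910 − 2.09·6361354 = -13838182.460, which is < -13814716
This sign pattern matches Theta.

Theta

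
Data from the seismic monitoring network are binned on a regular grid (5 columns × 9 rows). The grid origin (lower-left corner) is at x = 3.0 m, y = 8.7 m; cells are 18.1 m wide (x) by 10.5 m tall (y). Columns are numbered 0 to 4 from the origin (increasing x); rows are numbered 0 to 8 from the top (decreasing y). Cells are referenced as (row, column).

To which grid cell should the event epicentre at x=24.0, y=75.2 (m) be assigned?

Column index: ⌊(24.0 − 3.0) / 18.1⌋ = ⌊1.160⌋ = 1
Row offset from origin: ⌊(75.2 − 8.7) / 10.5⌋ = ⌊6.333⌋ = 6 → row 2 (counted from top)

(2, 1)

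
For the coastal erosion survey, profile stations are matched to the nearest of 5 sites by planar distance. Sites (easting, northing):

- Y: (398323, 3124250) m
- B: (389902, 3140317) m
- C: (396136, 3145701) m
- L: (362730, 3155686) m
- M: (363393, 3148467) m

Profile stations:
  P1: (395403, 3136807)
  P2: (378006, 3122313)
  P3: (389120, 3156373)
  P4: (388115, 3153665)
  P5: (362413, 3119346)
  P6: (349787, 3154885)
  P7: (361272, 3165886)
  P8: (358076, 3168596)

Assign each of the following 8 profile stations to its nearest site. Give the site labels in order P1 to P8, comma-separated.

B, Y, C, C, M, L, L, L

P1 → B (d²=42581101.00)
P2 → Y (d²=416532458.00)
P3 → C (d²=163115840.00)
P4 → C (d²=127761737.00)
P5 → M (d²=848993041.00)
P6 → L (d²=168162850.00)
P7 → L (d²=106165764.00)
P8 → L (d²=188327816.00)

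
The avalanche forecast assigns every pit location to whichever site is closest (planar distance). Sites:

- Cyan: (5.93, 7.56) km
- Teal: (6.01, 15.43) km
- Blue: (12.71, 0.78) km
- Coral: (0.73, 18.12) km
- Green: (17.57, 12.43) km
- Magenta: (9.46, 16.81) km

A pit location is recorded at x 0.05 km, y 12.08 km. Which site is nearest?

Squared distances to each site:
Cyan: 55.005; Teal: 46.744; Blue: 287.966; Coral: 36.944; Green: 307.073; Magenta: 110.921.
Minimum at Coral.

Coral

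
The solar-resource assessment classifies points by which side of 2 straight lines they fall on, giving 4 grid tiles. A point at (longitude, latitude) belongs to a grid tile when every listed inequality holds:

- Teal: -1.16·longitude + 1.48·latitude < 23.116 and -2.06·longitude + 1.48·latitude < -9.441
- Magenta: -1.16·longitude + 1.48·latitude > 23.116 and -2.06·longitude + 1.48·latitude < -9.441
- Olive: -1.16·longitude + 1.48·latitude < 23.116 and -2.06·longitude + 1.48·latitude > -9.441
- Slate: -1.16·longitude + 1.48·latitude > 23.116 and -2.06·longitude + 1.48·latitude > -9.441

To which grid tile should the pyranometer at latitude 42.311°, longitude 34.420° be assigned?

-1.16·34.420 + 1.48·42.311 = 22.693, which is < 23.116
-2.06·34.420 + 1.48·42.311 = -8.285, which is > -9.441
This sign pattern matches Olive.

Olive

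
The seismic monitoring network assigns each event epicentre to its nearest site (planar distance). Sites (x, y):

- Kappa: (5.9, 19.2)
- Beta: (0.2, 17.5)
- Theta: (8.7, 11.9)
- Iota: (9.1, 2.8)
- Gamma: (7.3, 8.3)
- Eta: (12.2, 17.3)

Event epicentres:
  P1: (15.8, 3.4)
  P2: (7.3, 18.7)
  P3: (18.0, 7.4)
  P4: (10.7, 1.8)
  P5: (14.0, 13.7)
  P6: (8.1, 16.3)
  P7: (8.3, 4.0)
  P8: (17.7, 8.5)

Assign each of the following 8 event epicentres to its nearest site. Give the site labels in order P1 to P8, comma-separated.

P1 → Iota (d²=45.25)
P2 → Kappa (d²=2.21)
P3 → Iota (d²=100.37)
P4 → Iota (d²=3.56)
P5 → Eta (d²=16.20)
P6 → Kappa (d²=13.25)
P7 → Iota (d²=2.08)
P8 → Theta (d²=92.56)

Iota, Kappa, Iota, Iota, Eta, Kappa, Iota, Theta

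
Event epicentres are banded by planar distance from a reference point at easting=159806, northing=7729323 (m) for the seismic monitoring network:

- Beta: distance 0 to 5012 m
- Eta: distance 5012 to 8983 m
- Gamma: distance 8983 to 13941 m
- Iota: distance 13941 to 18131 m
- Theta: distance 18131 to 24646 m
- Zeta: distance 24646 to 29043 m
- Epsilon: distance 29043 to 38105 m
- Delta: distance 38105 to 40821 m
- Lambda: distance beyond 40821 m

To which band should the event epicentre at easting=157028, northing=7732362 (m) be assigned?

Distance = √((157028−159806)² + (7732362−7729323)²) = √(7717284.000 + 9235521.000) = 4117.378 m.
0 ≤ 4117.378 < 5012 → Beta.

Beta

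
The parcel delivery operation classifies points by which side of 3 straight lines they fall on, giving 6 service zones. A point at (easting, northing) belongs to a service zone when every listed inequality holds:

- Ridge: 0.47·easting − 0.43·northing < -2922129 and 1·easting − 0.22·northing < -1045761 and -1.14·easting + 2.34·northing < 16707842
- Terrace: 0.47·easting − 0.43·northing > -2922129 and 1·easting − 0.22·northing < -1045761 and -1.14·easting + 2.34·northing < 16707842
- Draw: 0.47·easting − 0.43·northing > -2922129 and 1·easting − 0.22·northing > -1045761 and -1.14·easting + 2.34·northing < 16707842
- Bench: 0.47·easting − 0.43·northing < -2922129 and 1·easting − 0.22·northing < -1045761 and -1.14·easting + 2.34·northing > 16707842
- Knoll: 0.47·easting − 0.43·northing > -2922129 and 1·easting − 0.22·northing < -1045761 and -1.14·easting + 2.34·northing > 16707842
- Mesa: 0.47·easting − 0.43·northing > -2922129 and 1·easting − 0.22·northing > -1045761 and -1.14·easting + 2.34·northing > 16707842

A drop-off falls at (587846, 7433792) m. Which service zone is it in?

Knoll

0.47·587846 − 0.43·7433792 = -2920242.940, which is > -2922129
1·587846 − 0.22·7433792 = -1047588.240, which is < -1045761
-1.14·587846 + 2.34·7433792 = 16724928.840, which is > 16707842
This sign pattern matches Knoll.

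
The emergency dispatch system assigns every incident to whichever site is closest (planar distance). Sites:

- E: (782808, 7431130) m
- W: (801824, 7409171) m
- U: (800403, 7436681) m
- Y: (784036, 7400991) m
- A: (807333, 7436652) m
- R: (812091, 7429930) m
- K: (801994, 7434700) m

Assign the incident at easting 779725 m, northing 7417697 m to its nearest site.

E

Squared distances to each site:
E: 189950378.000; W: 561058477.000; U: 787971940.000; Y: 297675157.000; A: 1121493689.000; R: 1197204245.000; K: 785010370.000.
Minimum at E.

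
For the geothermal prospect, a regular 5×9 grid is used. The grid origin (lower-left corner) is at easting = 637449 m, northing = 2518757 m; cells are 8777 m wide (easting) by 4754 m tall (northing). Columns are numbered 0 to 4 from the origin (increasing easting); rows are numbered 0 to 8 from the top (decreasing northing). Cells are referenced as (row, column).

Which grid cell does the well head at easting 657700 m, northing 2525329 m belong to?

(7, 2)

Column index: ⌊(657700 − 637449) / 8777⌋ = ⌊2.307⌋ = 2
Row offset from origin: ⌊(2525329 − 2518757) / 4754⌋ = ⌊1.382⌋ = 1 → row 7 (counted from top)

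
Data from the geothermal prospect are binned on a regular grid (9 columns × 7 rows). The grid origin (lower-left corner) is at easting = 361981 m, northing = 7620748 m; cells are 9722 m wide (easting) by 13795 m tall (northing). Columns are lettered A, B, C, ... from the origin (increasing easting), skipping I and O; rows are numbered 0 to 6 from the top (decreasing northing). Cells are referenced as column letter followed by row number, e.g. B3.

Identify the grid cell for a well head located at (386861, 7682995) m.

C2

Column index: ⌊(386861 − 361981) / 9722⌋ = ⌊2.559⌋ = 2 → column C
Row offset from origin: ⌊(7682995 − 7620748) / 13795⌋ = ⌊4.512⌋ = 4 → row 2 (counted from top)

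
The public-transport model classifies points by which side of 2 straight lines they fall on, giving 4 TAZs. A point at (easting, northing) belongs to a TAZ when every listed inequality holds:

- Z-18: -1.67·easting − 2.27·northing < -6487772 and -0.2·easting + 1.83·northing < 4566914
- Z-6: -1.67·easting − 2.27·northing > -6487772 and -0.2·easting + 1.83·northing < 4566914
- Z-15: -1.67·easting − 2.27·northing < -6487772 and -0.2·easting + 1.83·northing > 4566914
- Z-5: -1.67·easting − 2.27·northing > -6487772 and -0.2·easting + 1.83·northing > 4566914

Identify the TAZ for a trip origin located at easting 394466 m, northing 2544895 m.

Z-5

-1.67·394466 − 2.27·2544895 = -6435669.870, which is > -6487772
-0.2·394466 + 1.83·2544895 = 4578264.650, which is > 4566914
This sign pattern matches Z-5.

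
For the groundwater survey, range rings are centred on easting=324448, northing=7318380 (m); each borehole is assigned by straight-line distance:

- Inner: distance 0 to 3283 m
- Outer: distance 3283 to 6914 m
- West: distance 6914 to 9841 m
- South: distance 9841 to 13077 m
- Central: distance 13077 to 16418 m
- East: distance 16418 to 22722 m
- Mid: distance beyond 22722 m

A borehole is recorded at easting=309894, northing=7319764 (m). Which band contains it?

Central

Distance = √((309894−324448)² + (7319764−7318380)²) = √(211818916.000 + 1915456.000) = 14619.657 m.
13077 ≤ 14619.657 < 16418 → Central.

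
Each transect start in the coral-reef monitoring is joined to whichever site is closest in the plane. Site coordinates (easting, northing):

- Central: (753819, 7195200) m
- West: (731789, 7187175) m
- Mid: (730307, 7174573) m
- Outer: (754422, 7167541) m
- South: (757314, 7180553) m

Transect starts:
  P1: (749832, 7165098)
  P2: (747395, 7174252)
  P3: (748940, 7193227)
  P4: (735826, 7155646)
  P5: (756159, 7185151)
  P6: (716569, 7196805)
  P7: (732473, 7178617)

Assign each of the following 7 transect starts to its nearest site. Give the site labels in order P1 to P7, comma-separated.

Outer, Outer, Central, Mid, South, West, Mid

P1 → Outer (d²=27036349.00)
P2 → Outer (d²=94416250.00)
P3 → Central (d²=27697370.00)
P4 → Mid (d²=388690690.00)
P5 → South (d²=22475629.00)
P6 → West (d²=324385300.00)
P7 → Mid (d²=21045492.00)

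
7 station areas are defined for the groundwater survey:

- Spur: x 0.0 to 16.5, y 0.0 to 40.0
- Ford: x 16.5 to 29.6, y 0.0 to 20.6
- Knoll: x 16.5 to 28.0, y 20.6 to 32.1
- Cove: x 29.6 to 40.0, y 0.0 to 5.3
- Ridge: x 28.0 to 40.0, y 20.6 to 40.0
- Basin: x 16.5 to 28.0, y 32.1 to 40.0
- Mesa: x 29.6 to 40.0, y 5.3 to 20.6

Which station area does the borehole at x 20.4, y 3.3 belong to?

Ford

The point has x = 20.4 and y = 3.3.
Only Ford satisfies 16.5 ≤ x ≤ 29.6 and 0.0 ≤ y ≤ 20.6.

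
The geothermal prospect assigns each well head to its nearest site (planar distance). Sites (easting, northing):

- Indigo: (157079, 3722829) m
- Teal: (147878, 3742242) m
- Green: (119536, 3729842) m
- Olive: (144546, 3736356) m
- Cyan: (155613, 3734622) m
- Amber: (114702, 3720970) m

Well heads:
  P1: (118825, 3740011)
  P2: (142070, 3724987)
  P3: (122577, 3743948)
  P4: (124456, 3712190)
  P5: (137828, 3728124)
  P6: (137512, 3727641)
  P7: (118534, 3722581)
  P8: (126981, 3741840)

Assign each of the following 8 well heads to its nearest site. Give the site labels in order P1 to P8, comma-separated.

Green, Olive, Green, Amber, Olive, Olive, Amber, Green

P1 → Green (d²=103914082.00)
P2 → Olive (d²=135384737.00)
P3 → Green (d²=208226917.00)
P4 → Amber (d²=172228916.00)
P5 → Olive (d²=112897348.00)
P6 → Olive (d²=125428381.00)
P7 → Amber (d²=17279545.00)
P8 → Green (d²=199380029.00)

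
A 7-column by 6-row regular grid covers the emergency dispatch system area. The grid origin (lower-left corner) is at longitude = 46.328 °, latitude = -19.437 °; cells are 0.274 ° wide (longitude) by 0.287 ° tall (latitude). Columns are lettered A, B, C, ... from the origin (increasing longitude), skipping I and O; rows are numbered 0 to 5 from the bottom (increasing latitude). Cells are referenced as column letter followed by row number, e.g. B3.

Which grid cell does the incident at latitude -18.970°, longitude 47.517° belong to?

E1

Column index: ⌊(47.517 − 46.328) / 0.274⌋ = ⌊4.339⌋ = 4 → column E
Row offset from origin: ⌊(-18.970 − -19.437) / 0.287⌋ = ⌊1.627⌋ = 1 → row 1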